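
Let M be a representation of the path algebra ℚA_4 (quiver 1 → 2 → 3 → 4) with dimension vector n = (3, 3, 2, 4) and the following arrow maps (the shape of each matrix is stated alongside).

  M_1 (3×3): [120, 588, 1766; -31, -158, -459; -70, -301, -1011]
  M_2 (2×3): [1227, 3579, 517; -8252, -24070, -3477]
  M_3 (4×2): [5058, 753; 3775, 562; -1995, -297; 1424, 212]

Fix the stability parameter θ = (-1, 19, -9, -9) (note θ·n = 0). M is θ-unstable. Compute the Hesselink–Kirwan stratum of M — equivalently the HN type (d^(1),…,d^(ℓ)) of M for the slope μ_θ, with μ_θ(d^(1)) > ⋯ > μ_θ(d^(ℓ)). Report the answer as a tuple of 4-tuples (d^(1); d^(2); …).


Interval decomposition of M: I[1,2], I[1,4]^2, I[4,4]^2.
HN type (ℓ=4): μ^(1)=19; μ^(2)=1/3; μ^(3)=-1; μ^(4)=-9

((0, 1, 0, 0); (0, 2, 2, 2); (3, 0, 0, 0); (0, 0, 0, 2))


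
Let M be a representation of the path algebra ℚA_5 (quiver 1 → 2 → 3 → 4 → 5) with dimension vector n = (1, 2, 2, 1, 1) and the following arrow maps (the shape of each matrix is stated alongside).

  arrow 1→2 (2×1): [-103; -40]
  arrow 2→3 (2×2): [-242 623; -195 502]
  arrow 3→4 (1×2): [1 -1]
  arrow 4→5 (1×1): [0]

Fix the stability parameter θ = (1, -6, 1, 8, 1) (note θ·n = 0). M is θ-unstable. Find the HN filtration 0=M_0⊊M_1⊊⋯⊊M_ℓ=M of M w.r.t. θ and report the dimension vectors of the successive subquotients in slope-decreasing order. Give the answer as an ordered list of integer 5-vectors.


Via rank(M_{q-1}∘⋯∘M_p): M ≅ I[1,4], I[2,3], I[5,5].
μ_θ-semistable layers: μ^(1)=8; μ^(2)=1; μ^(3)=-5/2; μ^(4)=-6

((0, 0, 0, 1, 0); (0, 0, 2, 0, 1); (1, 1, 0, 0, 0); (0, 1, 0, 0, 0))


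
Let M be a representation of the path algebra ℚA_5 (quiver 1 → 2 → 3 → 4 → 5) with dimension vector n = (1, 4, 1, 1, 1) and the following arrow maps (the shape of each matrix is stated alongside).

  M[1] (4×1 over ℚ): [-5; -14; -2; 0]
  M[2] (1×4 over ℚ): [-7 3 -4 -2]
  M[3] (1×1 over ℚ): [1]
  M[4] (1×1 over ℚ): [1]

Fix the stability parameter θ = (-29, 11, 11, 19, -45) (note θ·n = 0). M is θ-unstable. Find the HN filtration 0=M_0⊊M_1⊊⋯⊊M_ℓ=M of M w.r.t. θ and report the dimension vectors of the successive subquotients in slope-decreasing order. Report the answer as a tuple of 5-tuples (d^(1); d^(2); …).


Barcode: M ≅ I[1,5], I[2,2]^3. HN layers by μ_θ (3 steps, strictly decreasing):
  μ^(1)=11; μ^(2)=-1; μ^(3)=-29

((0, 3, 0, 0, 0); (0, 1, 1, 1, 1); (1, 0, 0, 0, 0))


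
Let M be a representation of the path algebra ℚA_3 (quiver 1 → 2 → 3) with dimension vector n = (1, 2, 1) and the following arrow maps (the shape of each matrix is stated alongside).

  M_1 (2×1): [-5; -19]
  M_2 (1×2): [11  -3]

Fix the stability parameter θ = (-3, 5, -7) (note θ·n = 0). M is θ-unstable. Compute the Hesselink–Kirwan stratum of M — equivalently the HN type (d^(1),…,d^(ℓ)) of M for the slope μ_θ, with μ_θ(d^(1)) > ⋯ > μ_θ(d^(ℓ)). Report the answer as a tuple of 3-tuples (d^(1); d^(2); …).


Interval decomposition of M: I[1,3], I[2,2].
HN type (ℓ=3): μ^(1)=5; μ^(2)=-1; μ^(3)=-3

((0, 1, 0); (0, 1, 1); (1, 0, 0))


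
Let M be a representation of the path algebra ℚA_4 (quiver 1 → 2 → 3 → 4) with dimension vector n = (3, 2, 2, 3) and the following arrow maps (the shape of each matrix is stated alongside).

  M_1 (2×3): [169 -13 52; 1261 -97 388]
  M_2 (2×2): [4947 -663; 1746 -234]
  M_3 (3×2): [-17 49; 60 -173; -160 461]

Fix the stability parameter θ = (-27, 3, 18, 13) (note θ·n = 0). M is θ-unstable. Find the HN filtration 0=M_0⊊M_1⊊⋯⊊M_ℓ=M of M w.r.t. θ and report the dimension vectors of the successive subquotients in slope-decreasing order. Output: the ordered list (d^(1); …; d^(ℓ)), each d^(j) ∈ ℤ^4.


Interval decomposition of M: I[1,1]^2, I[1,2], I[2,4], I[3,4], I[4,4].
HN type (ℓ=4): μ^(1)=31/2; μ^(2)=13; μ^(3)=3; μ^(4)=-27

((0, 0, 2, 2); (0, 0, 0, 1); (0, 2, 0, 0); (3, 0, 0, 0))


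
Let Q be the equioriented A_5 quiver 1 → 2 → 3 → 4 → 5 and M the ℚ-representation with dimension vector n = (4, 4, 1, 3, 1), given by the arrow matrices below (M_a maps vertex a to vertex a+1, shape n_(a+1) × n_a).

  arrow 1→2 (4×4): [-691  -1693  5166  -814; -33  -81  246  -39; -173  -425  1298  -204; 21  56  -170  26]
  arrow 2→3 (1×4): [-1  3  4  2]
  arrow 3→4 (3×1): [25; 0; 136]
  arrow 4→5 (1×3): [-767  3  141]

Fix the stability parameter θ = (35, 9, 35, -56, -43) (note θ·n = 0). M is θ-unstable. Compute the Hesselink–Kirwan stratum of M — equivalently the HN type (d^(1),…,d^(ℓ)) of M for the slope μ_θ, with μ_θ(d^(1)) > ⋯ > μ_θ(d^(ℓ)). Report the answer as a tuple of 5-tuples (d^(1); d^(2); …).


Barcode: M ≅ I[1,2]^3, I[1,5], I[4,4]^2. HN layers by μ_θ (3 steps, strictly decreasing):
  μ^(1)=22; μ^(2)=-4; μ^(3)=-56

((3, 3, 0, 0, 0); (1, 1, 1, 1, 1); (0, 0, 0, 2, 0))


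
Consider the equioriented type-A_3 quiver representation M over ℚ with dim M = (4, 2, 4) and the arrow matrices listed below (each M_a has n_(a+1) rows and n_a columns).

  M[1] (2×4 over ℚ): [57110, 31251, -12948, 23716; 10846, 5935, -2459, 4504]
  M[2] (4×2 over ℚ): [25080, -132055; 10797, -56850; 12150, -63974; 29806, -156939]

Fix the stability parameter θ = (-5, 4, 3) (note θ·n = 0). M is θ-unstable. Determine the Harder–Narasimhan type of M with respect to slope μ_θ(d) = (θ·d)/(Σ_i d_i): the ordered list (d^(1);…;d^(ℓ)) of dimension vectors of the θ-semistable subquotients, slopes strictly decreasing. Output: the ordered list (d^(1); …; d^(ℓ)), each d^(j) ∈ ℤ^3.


Via rank(M_{q-1}∘⋯∘M_p): M ≅ I[1,1]^2, I[1,3]^2, I[3,3]^2.
μ_θ-semistable layers: μ^(1)=7/2; μ^(2)=3; μ^(3)=-5

((0, 2, 2); (0, 0, 2); (4, 0, 0))


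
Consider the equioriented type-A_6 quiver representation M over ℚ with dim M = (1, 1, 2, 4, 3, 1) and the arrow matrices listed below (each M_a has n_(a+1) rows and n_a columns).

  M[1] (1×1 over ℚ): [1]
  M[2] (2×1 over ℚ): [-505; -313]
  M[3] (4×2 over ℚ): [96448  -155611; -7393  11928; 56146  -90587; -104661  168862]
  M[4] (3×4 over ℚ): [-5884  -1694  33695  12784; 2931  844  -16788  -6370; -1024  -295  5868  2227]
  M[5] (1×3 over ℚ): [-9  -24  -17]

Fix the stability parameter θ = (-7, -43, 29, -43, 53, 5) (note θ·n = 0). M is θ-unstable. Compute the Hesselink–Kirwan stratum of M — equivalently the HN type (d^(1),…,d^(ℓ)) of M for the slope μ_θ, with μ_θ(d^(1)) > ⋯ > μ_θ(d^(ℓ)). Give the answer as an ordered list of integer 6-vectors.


Via rank(M_{q-1}∘⋯∘M_p): M ≅ I[1,6], I[3,5], I[4,4], I[4,5].
μ_θ-semistable layers: μ^(1)=53; μ^(2)=29; μ^(3)=-7; μ^(4)=-25; μ^(5)=-43

((0, 0, 0, 0, 2, 0); (0, 0, 0, 0, 1, 1); (0, 0, 2, 2, 0, 0); (1, 1, 0, 0, 0, 0); (0, 0, 0, 2, 0, 0))


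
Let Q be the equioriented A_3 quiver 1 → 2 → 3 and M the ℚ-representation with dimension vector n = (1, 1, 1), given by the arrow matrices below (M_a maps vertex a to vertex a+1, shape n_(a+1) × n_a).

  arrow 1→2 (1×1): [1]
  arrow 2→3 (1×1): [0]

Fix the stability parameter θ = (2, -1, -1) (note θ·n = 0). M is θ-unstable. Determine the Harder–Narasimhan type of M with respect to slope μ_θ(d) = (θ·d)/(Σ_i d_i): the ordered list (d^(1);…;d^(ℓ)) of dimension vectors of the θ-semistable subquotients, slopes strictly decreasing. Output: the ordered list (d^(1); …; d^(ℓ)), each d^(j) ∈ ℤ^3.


Via rank(M_{q-1}∘⋯∘M_p): M ≅ I[1,2], I[3,3].
μ_θ-semistable layers: μ^(1)=1/2; μ^(2)=-1

((1, 1, 0); (0, 0, 1))


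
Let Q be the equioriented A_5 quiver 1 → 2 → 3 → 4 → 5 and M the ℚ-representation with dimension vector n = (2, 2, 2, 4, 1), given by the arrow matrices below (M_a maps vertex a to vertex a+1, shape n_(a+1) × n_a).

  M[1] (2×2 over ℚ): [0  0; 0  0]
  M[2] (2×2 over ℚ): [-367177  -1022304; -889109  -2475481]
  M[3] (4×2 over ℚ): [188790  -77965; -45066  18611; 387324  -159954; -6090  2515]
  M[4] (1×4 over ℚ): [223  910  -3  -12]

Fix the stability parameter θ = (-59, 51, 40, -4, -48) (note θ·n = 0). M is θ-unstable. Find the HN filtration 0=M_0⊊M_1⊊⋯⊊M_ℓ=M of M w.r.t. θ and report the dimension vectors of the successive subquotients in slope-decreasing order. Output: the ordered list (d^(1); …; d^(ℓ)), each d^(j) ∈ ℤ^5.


Via rank(M_{q-1}∘⋯∘M_p): M ≅ I[1,1]^2, I[2,3], I[2,5], I[4,4]^3.
μ_θ-semistable layers: μ^(1)=91/2; μ^(2)=39/4; μ^(3)=-4; μ^(4)=-59

((0, 1, 1, 0, 0); (0, 1, 1, 1, 1); (0, 0, 0, 3, 0); (2, 0, 0, 0, 0))


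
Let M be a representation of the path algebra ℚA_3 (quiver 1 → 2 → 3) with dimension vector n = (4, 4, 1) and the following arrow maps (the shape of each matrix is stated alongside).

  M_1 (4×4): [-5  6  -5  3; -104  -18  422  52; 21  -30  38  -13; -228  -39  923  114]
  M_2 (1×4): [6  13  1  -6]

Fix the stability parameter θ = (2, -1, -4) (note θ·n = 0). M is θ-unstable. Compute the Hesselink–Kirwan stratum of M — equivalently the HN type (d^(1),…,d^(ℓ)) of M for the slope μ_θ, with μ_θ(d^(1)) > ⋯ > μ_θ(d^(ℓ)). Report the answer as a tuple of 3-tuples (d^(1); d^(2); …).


Interval decomposition of M: I[1,1], I[1,2]^2, I[1,3], I[2,2].
HN type (ℓ=3): μ^(1)=2; μ^(2)=1/2; μ^(3)=-1

((1, 0, 0); (2, 2, 0); (1, 2, 1))


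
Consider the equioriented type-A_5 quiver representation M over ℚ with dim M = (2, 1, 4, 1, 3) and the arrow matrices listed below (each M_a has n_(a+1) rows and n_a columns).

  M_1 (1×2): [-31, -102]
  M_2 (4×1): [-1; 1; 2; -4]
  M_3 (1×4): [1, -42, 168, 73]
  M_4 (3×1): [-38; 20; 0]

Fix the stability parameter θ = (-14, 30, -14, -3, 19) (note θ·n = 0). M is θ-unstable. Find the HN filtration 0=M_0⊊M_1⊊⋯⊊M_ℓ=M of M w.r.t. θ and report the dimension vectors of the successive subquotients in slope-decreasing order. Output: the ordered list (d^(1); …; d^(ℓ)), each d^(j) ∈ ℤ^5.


Interval decomposition of M: I[1,1], I[1,5], I[3,3]^3, I[5,5]^2.
HN type (ℓ=3): μ^(1)=19; μ^(2)=13/3; μ^(3)=-14

((0, 0, 0, 0, 3); (0, 1, 1, 1, 0); (2, 0, 3, 0, 0))


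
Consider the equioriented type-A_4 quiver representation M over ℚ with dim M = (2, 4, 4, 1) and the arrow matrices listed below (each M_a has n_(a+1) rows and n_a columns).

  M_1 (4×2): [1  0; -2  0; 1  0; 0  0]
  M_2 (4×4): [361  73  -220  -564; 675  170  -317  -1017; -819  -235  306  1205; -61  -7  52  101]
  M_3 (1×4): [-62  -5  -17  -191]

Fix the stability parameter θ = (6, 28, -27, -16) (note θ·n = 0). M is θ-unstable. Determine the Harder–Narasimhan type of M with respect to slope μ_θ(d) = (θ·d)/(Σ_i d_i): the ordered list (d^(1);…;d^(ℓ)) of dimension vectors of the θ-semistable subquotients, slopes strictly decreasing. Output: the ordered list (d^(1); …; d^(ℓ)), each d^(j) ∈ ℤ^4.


Barcode: M ≅ I[1,1], I[1,4], I[2,3]^3. HN layers by μ_θ (3 steps, strictly decreasing):
  μ^(1)=6; μ^(2)=1/2; μ^(3)=-9/4

((1, 0, 0, 0); (0, 3, 3, 0); (1, 1, 1, 1))


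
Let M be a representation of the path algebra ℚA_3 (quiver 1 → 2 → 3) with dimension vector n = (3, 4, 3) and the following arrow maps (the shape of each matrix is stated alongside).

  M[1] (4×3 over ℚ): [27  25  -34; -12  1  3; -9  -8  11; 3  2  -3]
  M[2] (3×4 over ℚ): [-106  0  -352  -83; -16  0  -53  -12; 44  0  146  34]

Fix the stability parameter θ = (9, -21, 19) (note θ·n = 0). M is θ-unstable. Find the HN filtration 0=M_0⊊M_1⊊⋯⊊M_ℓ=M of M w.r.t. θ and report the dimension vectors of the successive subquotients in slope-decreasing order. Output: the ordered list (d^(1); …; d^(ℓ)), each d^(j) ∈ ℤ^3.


Barcode: M ≅ I[1,1], I[1,2], I[1,3], I[2,2], I[2,3], I[3,3]. HN layers by μ_θ (4 steps, strictly decreasing):
  μ^(1)=19; μ^(2)=9; μ^(3)=-6; μ^(4)=-21

((0, 0, 3); (1, 0, 0); (2, 2, 0); (0, 2, 0))


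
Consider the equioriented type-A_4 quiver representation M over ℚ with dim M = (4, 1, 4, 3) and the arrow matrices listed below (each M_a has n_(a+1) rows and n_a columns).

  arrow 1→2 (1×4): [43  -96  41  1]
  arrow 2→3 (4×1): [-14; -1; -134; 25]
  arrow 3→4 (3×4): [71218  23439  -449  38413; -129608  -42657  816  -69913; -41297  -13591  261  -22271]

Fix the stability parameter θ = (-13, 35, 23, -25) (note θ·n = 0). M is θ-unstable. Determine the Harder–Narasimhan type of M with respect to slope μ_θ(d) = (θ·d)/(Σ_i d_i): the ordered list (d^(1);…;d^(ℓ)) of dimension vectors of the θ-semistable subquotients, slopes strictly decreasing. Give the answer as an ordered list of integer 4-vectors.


Barcode: M ≅ I[1,1]^3, I[1,3], I[3,4]^3. HN layers by μ_θ (3 steps, strictly decreasing):
  μ^(1)=29; μ^(2)=-1; μ^(3)=-13

((0, 1, 1, 0); (0, 0, 3, 3); (4, 0, 0, 0))


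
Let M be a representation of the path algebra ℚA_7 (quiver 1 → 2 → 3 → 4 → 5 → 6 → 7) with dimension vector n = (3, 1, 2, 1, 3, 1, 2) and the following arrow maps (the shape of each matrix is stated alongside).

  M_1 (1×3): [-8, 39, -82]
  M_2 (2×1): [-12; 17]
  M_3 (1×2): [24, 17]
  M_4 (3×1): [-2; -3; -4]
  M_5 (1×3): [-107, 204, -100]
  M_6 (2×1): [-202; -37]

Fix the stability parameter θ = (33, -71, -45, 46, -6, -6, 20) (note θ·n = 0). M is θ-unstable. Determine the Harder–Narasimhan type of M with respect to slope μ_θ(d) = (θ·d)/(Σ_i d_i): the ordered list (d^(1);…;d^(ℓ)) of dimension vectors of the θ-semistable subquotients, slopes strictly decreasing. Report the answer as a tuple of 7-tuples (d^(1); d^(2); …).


Barcode: M ≅ I[1,1]^2, I[1,7], I[3,3], I[5,5]^2, I[7,7]. HN layers by μ_θ (6 steps, strictly decreasing):
  μ^(1)=33; μ^(2)=20; μ^(3)=34/3; μ^(4)=-6; μ^(5)=-83/3; μ^(6)=-45

((2, 0, 0, 0, 0, 0, 0); (0, 0, 0, 0, 0, 0, 2); (0, 0, 0, 1, 1, 1, 0); (0, 0, 0, 0, 2, 0, 0); (1, 1, 1, 0, 0, 0, 0); (0, 0, 1, 0, 0, 0, 0))


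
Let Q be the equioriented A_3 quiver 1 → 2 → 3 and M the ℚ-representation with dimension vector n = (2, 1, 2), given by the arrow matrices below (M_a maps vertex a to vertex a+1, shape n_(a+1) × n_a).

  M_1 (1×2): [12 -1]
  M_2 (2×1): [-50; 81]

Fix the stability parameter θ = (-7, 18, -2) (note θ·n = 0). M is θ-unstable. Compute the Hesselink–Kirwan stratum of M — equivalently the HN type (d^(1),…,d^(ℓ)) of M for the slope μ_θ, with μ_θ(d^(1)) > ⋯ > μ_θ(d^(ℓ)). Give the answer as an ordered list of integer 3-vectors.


Via rank(M_{q-1}∘⋯∘M_p): M ≅ I[1,1], I[1,3], I[3,3].
μ_θ-semistable layers: μ^(1)=8; μ^(2)=-2; μ^(3)=-7

((0, 1, 1); (0, 0, 1); (2, 0, 0))


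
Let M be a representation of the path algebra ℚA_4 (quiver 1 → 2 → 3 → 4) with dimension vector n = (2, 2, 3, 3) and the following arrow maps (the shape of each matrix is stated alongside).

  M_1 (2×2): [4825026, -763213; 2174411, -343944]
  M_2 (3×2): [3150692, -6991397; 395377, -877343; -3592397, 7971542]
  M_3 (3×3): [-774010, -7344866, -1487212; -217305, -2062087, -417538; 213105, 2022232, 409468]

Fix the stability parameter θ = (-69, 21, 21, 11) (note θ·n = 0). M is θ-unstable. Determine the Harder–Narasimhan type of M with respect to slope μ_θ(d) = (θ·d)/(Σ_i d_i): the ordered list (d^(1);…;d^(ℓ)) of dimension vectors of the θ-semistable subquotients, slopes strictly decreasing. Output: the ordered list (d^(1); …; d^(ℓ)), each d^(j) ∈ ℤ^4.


Interval decomposition of M: I[1,4]^2, I[3,3], I[4,4].
HN type (ℓ=4): μ^(1)=21; μ^(2)=53/3; μ^(3)=11; μ^(4)=-69

((0, 0, 1, 0); (0, 2, 2, 2); (0, 0, 0, 1); (2, 0, 0, 0))


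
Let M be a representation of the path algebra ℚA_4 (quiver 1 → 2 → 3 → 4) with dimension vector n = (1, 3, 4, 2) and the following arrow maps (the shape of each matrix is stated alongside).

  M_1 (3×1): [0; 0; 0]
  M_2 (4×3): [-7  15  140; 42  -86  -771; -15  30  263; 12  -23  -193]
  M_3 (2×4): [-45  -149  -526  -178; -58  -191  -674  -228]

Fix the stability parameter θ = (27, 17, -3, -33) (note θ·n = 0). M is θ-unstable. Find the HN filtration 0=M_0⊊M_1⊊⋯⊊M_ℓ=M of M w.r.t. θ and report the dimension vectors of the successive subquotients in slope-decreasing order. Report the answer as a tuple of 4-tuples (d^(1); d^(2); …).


Interval decomposition of M: I[1,1], I[2,3], I[2,4]^2, I[3,3].
HN type (ℓ=4): μ^(1)=27; μ^(2)=7; μ^(3)=-3; μ^(4)=-19/3

((1, 0, 0, 0); (0, 1, 1, 0); (0, 0, 1, 0); (0, 2, 2, 2))


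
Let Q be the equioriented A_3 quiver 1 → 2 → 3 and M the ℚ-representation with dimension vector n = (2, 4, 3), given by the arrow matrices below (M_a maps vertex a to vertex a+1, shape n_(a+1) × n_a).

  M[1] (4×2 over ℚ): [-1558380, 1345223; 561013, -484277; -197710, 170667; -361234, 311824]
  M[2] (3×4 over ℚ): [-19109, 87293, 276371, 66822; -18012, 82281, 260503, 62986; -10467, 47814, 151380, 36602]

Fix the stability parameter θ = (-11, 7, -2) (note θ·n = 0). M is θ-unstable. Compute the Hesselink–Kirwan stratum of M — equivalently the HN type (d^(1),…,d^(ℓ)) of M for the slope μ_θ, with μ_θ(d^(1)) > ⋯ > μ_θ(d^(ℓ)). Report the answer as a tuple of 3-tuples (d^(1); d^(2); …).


Interval decomposition of M: I[1,3]^2, I[2,2], I[2,3].
HN type (ℓ=3): μ^(1)=7; μ^(2)=5/2; μ^(3)=-11

((0, 1, 0); (0, 3, 3); (2, 0, 0))


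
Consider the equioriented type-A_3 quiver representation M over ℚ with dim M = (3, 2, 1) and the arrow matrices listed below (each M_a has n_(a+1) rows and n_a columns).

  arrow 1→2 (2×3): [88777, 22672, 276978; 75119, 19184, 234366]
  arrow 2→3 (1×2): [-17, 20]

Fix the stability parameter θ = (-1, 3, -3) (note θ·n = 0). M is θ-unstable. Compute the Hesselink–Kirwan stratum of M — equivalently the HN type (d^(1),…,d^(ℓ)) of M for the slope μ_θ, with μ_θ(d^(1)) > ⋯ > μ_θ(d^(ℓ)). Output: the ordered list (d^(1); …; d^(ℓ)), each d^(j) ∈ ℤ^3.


Via rank(M_{q-1}∘⋯∘M_p): M ≅ I[1,1]^2, I[1,3], I[2,2].
μ_θ-semistable layers: μ^(1)=3; μ^(2)=0; μ^(3)=-1

((0, 1, 0); (0, 1, 1); (3, 0, 0))


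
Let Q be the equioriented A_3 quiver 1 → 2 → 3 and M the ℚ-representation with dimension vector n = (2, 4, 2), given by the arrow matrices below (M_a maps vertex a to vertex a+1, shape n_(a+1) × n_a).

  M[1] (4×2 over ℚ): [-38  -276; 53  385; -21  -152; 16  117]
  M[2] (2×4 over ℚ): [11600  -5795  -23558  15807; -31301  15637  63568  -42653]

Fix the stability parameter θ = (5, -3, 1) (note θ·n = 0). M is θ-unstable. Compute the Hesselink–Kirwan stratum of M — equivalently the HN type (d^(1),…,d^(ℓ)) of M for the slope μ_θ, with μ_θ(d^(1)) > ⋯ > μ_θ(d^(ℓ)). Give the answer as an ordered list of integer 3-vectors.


Via rank(M_{q-1}∘⋯∘M_p): M ≅ I[1,2], I[1,3], I[2,2], I[2,3].
μ_θ-semistable layers: μ^(1)=1; μ^(2)=-3

((2, 2, 2); (0, 2, 0))


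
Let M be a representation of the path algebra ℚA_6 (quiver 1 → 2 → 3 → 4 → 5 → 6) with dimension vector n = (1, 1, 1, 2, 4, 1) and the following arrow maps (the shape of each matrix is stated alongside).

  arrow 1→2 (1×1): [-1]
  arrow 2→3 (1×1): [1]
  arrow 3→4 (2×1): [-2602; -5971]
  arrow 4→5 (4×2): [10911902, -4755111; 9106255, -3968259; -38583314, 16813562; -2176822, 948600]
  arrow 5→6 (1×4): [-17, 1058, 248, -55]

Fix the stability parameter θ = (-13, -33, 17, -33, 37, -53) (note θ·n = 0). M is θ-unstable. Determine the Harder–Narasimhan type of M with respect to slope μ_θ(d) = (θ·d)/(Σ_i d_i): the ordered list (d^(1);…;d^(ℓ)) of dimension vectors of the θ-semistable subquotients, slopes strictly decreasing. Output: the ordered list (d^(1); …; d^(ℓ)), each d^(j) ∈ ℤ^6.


Via rank(M_{q-1}∘⋯∘M_p): M ≅ I[1,6], I[4,5], I[5,5]^2.
μ_θ-semistable layers: μ^(1)=37; μ^(2)=-8; μ^(3)=-23; μ^(4)=-33

((0, 0, 0, 0, 3, 0); (0, 0, 1, 1, 1, 1); (1, 1, 0, 0, 0, 0); (0, 0, 0, 1, 0, 0))


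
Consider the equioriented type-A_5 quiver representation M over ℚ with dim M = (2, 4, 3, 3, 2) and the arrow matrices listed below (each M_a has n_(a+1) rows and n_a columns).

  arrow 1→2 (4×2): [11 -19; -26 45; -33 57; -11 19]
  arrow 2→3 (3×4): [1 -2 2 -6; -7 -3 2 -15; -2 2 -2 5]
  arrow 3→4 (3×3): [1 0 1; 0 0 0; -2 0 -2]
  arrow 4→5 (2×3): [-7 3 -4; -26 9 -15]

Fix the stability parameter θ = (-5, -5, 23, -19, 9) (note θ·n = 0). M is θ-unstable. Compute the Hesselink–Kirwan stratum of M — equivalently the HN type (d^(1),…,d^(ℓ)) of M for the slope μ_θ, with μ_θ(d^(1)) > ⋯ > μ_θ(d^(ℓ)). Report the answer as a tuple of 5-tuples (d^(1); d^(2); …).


Barcode: M ≅ I[1,3]^2, I[2,2], I[2,5], I[4,4], I[4,5]. HN layers by μ_θ (5 steps, strictly decreasing):
  μ^(1)=23; μ^(2)=9; μ^(3)=2; μ^(4)=-5; μ^(5)=-19

((0, 0, 2, 0, 0); (0, 0, 0, 0, 2); (0, 0, 1, 1, 0); (2, 4, 0, 0, 0); (0, 0, 0, 2, 0))


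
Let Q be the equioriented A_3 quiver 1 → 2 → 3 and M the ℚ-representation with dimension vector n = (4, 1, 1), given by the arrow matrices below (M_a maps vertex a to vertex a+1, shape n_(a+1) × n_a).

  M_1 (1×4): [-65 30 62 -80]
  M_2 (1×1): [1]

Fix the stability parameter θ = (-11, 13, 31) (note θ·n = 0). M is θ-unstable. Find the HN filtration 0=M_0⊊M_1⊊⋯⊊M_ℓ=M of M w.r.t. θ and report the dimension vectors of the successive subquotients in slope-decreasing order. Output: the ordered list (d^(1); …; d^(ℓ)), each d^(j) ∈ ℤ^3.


Via rank(M_{q-1}∘⋯∘M_p): M ≅ I[1,1]^3, I[1,3].
μ_θ-semistable layers: μ^(1)=31; μ^(2)=13; μ^(3)=-11

((0, 0, 1); (0, 1, 0); (4, 0, 0))


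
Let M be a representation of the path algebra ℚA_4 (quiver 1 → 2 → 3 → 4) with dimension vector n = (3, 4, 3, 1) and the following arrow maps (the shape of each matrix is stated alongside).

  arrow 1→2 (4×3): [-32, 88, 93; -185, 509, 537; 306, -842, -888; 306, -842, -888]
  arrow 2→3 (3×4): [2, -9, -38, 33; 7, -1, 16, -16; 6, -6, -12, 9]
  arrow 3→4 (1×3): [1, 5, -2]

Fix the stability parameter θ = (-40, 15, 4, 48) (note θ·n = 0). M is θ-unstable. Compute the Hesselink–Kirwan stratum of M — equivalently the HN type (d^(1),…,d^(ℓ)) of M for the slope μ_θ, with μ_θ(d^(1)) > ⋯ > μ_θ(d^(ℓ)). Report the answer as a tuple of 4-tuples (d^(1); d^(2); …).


Via rank(M_{q-1}∘⋯∘M_p): M ≅ I[1,1], I[1,3], I[1,4], I[2,2], I[2,3].
μ_θ-semistable layers: μ^(1)=48; μ^(2)=15; μ^(3)=19/2; μ^(4)=-40

((0, 0, 0, 1); (0, 1, 0, 0); (0, 3, 3, 0); (3, 0, 0, 0))


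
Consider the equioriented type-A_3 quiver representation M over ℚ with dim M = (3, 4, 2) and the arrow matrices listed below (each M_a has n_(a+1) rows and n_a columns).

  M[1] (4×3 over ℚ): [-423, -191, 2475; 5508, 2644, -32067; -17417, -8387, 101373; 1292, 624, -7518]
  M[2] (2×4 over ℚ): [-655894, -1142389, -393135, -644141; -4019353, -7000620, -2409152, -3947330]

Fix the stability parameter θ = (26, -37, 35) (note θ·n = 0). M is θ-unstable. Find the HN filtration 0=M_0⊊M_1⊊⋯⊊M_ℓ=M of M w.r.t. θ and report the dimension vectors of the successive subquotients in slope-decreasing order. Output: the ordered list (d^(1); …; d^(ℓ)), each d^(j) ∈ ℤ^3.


Via rank(M_{q-1}∘⋯∘M_p): M ≅ I[1,2], I[1,3]^2, I[2,2].
μ_θ-semistable layers: μ^(1)=35; μ^(2)=-11/2; μ^(3)=-37

((0, 0, 2); (3, 3, 0); (0, 1, 0))


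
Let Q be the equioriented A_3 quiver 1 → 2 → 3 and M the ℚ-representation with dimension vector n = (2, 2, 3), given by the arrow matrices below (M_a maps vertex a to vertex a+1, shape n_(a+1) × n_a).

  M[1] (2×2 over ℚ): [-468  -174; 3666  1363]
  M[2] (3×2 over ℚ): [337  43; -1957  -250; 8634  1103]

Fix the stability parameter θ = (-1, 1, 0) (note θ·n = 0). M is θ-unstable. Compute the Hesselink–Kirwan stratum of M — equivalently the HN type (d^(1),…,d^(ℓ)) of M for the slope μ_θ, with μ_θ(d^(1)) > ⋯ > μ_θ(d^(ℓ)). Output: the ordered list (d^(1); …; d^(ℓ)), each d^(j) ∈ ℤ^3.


Barcode: M ≅ I[1,1], I[1,3], I[2,3], I[3,3]. HN layers by μ_θ (3 steps, strictly decreasing):
  μ^(1)=1/2; μ^(2)=0; μ^(3)=-1

((0, 2, 2); (0, 0, 1); (2, 0, 0))


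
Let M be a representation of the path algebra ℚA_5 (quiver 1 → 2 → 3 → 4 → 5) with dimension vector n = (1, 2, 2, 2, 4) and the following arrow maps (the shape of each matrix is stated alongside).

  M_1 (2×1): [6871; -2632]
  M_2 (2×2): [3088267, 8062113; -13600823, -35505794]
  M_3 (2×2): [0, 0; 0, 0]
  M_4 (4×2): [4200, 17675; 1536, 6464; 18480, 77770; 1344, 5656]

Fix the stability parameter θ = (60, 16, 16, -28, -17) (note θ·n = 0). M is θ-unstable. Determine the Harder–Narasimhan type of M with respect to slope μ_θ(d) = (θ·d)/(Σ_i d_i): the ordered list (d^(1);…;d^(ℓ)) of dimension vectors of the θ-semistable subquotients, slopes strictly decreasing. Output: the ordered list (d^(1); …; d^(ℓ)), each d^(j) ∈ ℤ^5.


Via rank(M_{q-1}∘⋯∘M_p): M ≅ I[1,3], I[2,3], I[4,4], I[4,5], I[5,5]^3.
μ_θ-semistable layers: μ^(1)=92/3; μ^(2)=16; μ^(3)=-17; μ^(4)=-28

((1, 1, 1, 0, 0); (0, 1, 1, 0, 0); (0, 0, 0, 0, 4); (0, 0, 0, 2, 0))


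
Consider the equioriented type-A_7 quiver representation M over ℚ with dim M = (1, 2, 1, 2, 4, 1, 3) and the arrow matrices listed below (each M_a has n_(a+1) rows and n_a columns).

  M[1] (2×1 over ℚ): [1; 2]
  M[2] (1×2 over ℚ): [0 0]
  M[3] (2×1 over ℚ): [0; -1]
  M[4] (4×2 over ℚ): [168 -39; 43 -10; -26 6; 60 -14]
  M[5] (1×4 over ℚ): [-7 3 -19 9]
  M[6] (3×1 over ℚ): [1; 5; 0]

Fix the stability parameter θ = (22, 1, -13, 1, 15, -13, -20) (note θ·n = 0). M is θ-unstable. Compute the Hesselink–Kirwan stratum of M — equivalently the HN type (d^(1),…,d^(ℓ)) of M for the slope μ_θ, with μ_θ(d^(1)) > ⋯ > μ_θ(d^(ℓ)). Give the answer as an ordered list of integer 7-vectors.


Via rank(M_{q-1}∘⋯∘M_p): M ≅ I[1,2], I[2,2], I[3,7], I[4,5], I[5,5]^2, I[7,7]^2.
μ_θ-semistable layers: μ^(1)=15; μ^(2)=23/2; μ^(3)=1; μ^(4)=-17/4; μ^(5)=-13; μ^(6)=-20

((0, 0, 0, 0, 3, 0, 0); (1, 1, 0, 0, 0, 0, 0); (0, 1, 0, 1, 0, 0, 0); (0, 0, 0, 1, 1, 1, 1); (0, 0, 1, 0, 0, 0, 0); (0, 0, 0, 0, 0, 0, 2))


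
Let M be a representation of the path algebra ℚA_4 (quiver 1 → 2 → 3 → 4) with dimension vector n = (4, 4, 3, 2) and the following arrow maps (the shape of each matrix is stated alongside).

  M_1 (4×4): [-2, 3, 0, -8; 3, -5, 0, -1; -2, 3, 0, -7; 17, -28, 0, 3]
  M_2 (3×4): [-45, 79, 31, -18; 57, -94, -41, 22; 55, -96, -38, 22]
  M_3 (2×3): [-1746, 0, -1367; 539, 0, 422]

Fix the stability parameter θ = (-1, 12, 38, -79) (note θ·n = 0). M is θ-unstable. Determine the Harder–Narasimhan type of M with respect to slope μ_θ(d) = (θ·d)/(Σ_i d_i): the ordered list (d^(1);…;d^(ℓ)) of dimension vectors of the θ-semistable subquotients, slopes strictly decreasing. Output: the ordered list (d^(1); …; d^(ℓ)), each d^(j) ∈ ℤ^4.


Interval decomposition of M: I[1,1], I[1,3], I[1,4]^2, I[2,2].
HN type (ℓ=4): μ^(1)=38; μ^(2)=12; μ^(3)=-1; μ^(4)=-15/2

((0, 0, 1, 0); (0, 2, 0, 0); (2, 0, 0, 0); (2, 2, 2, 2))


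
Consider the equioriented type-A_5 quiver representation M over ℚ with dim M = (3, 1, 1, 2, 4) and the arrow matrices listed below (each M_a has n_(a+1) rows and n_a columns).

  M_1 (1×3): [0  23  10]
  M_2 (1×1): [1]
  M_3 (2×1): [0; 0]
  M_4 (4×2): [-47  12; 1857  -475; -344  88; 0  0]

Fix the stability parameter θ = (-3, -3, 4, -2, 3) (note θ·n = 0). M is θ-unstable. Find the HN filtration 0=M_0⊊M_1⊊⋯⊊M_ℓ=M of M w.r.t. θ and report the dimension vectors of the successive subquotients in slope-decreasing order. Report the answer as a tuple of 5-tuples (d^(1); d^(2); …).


Barcode: M ≅ I[1,1]^2, I[1,3], I[4,5]^2, I[5,5]^2. HN layers by μ_θ (4 steps, strictly decreasing):
  μ^(1)=4; μ^(2)=3; μ^(3)=-2; μ^(4)=-3

((0, 0, 1, 0, 0); (0, 0, 0, 0, 4); (0, 0, 0, 2, 0); (3, 1, 0, 0, 0))


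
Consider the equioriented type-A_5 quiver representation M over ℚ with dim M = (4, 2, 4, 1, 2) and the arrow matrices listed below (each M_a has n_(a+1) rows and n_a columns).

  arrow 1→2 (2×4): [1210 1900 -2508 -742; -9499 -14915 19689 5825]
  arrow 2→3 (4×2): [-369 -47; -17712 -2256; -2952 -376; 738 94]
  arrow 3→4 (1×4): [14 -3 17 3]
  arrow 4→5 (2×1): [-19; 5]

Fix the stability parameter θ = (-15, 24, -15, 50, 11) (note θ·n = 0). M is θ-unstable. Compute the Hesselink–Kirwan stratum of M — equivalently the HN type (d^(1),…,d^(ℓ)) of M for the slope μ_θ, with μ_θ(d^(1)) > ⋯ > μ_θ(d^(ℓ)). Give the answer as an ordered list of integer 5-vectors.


Interval decomposition of M: I[1,1]^2, I[1,2], I[1,3], I[3,3]^2, I[3,5], I[5,5].
HN type (ℓ=5): μ^(1)=61/2; μ^(2)=24; μ^(3)=11; μ^(4)=9/2; μ^(5)=-15

((0, 0, 0, 1, 1); (0, 1, 0, 0, 0); (0, 0, 0, 0, 1); (0, 1, 1, 0, 0); (4, 0, 3, 0, 0))


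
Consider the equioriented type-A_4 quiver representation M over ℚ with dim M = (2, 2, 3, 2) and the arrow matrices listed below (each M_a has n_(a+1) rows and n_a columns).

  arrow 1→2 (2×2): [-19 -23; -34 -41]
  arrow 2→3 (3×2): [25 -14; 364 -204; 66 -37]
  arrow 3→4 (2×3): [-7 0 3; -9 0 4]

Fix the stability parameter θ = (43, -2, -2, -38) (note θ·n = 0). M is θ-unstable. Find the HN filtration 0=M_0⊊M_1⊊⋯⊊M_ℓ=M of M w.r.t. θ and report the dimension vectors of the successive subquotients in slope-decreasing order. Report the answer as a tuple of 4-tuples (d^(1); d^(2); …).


Barcode: M ≅ I[1,4]^2, I[3,3]. HN layers by μ_θ (2 steps, strictly decreasing):
  μ^(1)=1/4; μ^(2)=-2

((2, 2, 2, 2); (0, 0, 1, 0))


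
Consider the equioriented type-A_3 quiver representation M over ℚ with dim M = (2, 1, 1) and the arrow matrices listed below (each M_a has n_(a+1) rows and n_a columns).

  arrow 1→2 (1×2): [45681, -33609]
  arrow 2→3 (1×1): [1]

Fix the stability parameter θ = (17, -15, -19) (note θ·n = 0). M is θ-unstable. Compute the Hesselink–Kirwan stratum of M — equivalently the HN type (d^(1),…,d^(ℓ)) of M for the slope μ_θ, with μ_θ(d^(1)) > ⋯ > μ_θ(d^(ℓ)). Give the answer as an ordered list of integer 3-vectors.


Via rank(M_{q-1}∘⋯∘M_p): M ≅ I[1,1], I[1,3].
μ_θ-semistable layers: μ^(1)=17; μ^(2)=-17/3

((1, 0, 0); (1, 1, 1))


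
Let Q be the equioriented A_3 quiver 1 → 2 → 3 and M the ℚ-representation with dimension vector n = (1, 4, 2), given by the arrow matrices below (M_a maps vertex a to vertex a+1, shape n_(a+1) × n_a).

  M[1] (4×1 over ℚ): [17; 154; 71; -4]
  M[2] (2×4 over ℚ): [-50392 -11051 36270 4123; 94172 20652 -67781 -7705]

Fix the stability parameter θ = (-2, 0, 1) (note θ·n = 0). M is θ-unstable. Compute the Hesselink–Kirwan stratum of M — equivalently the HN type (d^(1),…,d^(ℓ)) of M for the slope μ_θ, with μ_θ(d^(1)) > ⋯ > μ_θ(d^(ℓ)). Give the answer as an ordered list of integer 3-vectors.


Interval decomposition of M: I[1,3], I[2,2]^2, I[2,3].
HN type (ℓ=3): μ^(1)=1; μ^(2)=0; μ^(3)=-2

((0, 0, 2); (0, 4, 0); (1, 0, 0))


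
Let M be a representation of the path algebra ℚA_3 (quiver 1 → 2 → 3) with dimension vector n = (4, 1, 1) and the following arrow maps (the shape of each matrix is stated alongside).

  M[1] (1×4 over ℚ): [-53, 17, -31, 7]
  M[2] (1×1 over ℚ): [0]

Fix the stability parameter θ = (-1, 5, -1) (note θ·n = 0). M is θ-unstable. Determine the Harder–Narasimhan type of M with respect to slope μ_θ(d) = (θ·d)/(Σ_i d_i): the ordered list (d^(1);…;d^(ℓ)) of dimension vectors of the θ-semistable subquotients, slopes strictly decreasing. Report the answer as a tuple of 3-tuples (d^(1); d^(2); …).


Interval decomposition of M: I[1,1]^3, I[1,2], I[3,3].
HN type (ℓ=2): μ^(1)=5; μ^(2)=-1

((0, 1, 0); (4, 0, 1))


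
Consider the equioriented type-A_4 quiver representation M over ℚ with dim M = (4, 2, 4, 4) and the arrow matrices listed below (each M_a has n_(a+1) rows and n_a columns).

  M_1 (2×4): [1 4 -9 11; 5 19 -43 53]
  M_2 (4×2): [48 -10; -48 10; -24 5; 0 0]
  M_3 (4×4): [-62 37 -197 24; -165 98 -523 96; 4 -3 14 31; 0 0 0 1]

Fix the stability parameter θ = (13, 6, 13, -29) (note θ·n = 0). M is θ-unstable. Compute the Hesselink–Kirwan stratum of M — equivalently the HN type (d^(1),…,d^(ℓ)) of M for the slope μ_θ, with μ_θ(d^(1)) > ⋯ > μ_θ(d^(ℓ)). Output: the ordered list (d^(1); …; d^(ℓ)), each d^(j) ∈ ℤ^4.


Barcode: M ≅ I[1,1]^2, I[1,2], I[1,4], I[3,4]^3. HN layers by μ_θ (4 steps, strictly decreasing):
  μ^(1)=13; μ^(2)=19/2; μ^(3)=3/4; μ^(4)=-8

((2, 0, 0, 0); (1, 1, 0, 0); (1, 1, 1, 1); (0, 0, 3, 3))


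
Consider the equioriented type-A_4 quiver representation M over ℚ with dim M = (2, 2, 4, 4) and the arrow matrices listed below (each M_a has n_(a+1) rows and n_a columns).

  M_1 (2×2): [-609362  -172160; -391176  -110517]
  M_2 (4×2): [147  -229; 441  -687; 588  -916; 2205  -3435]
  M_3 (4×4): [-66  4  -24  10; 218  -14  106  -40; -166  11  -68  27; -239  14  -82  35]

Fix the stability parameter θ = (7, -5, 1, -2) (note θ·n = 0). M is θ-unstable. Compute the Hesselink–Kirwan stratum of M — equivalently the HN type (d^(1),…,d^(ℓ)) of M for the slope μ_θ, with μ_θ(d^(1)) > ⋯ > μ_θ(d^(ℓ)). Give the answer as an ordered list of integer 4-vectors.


Via rank(M_{q-1}∘⋯∘M_p): M ≅ I[1,2], I[1,3], I[3,4]^3, I[4,4].
μ_θ-semistable layers: μ^(1)=1; μ^(2)=-1/2; μ^(3)=-2

((2, 2, 1, 0); (0, 0, 3, 3); (0, 0, 0, 1))


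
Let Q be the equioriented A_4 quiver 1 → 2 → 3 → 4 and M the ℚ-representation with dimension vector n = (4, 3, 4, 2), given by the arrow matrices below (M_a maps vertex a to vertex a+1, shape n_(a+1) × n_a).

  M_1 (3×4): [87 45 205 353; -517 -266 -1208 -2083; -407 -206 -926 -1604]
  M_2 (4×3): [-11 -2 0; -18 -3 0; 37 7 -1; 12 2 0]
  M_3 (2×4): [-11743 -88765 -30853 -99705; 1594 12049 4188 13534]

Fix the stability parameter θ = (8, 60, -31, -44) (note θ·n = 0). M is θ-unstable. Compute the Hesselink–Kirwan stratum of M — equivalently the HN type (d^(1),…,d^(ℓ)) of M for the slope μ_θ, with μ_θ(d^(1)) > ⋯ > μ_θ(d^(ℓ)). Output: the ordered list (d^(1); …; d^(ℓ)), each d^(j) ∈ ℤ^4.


Via rank(M_{q-1}∘⋯∘M_p): M ≅ I[1,1], I[1,3], I[1,4]^2, I[3,3].
μ_θ-semistable layers: μ^(1)=29/2; μ^(2)=8; μ^(3)=-7/4; μ^(4)=-31

((0, 1, 1, 0); (2, 0, 0, 0); (2, 2, 2, 2); (0, 0, 1, 0))


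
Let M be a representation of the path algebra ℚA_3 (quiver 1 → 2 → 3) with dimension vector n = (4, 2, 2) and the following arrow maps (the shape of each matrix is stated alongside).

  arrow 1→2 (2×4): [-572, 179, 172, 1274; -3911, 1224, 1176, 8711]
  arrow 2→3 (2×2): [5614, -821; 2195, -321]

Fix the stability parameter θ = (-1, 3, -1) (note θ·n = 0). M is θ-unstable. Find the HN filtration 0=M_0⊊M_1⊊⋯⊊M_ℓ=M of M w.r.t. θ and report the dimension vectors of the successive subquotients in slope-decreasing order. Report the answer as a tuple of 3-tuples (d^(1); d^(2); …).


Interval decomposition of M: I[1,1]^2, I[1,3]^2.
HN type (ℓ=2): μ^(1)=1; μ^(2)=-1

((0, 2, 2); (4, 0, 0))


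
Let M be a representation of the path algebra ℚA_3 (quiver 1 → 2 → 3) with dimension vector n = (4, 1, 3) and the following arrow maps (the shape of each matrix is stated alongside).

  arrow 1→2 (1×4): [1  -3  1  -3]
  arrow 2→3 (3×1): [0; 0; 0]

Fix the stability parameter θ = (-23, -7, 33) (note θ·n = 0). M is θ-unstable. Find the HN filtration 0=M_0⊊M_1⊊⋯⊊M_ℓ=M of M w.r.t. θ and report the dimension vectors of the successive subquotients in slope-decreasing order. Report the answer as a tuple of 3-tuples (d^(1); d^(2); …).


Via rank(M_{q-1}∘⋯∘M_p): M ≅ I[1,1]^3, I[1,2], I[3,3]^3.
μ_θ-semistable layers: μ^(1)=33; μ^(2)=-7; μ^(3)=-23

((0, 0, 3); (0, 1, 0); (4, 0, 0))


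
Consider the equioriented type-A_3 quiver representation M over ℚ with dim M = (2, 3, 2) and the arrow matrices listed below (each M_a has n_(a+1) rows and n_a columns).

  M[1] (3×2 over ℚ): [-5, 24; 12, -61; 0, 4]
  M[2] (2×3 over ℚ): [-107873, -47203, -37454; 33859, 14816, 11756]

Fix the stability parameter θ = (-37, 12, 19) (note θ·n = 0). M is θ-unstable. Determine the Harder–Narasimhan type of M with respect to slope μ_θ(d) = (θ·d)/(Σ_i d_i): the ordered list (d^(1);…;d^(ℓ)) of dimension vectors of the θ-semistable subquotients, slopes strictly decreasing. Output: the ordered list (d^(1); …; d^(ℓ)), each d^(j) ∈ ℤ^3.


Interval decomposition of M: I[1,3]^2, I[2,2].
HN type (ℓ=3): μ^(1)=19; μ^(2)=12; μ^(3)=-37

((0, 0, 2); (0, 3, 0); (2, 0, 0))


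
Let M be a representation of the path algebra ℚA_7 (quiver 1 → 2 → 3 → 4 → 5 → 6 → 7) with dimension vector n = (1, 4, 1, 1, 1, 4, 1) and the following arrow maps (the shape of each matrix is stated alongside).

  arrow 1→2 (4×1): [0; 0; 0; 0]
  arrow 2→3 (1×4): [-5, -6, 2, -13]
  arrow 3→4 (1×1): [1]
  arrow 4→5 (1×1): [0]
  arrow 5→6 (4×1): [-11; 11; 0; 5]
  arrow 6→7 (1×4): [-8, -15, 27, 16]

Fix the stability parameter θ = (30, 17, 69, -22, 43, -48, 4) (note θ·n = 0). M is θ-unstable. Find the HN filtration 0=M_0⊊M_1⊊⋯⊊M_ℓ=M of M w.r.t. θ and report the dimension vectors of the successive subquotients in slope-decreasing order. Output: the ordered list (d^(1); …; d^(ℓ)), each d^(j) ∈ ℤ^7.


Interval decomposition of M: I[1,1], I[2,2]^3, I[2,4], I[5,7], I[6,6]^3.
HN type (ℓ=6): μ^(1)=30; μ^(2)=47/2; μ^(3)=17; μ^(4)=4; μ^(5)=-5/2; μ^(6)=-48

((1, 0, 0, 0, 0, 0, 0); (0, 0, 1, 1, 0, 0, 0); (0, 4, 0, 0, 0, 0, 0); (0, 0, 0, 0, 0, 0, 1); (0, 0, 0, 0, 1, 1, 0); (0, 0, 0, 0, 0, 3, 0))


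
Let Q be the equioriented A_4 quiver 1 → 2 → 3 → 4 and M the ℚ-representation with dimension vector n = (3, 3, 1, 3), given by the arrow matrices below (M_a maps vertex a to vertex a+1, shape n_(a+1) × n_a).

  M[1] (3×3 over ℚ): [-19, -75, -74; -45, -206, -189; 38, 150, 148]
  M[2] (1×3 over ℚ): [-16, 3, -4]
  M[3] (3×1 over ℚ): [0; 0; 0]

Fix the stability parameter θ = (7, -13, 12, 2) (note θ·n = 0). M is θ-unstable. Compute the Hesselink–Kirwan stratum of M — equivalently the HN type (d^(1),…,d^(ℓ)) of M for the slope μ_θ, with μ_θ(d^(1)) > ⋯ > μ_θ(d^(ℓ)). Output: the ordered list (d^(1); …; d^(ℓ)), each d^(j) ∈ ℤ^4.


Via rank(M_{q-1}∘⋯∘M_p): M ≅ I[1,1], I[1,2], I[1,3], I[2,2], I[4,4]^3.
μ_θ-semistable layers: μ^(1)=12; μ^(2)=7; μ^(3)=2; μ^(4)=-3; μ^(5)=-13

((0, 0, 1, 0); (1, 0, 0, 0); (0, 0, 0, 3); (2, 2, 0, 0); (0, 1, 0, 0))


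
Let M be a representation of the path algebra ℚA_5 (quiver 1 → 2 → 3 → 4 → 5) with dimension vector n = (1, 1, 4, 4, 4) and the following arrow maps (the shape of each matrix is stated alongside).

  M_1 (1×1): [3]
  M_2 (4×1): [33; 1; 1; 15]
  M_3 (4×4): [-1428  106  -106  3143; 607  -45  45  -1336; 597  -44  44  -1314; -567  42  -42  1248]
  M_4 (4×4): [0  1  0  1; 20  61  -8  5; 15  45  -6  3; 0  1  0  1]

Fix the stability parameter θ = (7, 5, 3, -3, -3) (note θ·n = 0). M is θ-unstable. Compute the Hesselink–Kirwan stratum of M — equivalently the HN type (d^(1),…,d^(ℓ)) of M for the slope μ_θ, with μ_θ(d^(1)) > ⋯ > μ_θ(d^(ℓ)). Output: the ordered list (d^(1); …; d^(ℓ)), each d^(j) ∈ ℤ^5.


Interval decomposition of M: I[1,5], I[3,3], I[3,4], I[3,5], I[4,4], I[5,5]^2.
HN type (ℓ=5): μ^(1)=3; μ^(2)=9/5; μ^(3)=0; μ^(4)=-1; μ^(5)=-3

((0, 0, 1, 0, 0); (1, 1, 1, 1, 1); (0, 0, 1, 1, 0); (0, 0, 1, 1, 1); (0, 0, 0, 1, 2))


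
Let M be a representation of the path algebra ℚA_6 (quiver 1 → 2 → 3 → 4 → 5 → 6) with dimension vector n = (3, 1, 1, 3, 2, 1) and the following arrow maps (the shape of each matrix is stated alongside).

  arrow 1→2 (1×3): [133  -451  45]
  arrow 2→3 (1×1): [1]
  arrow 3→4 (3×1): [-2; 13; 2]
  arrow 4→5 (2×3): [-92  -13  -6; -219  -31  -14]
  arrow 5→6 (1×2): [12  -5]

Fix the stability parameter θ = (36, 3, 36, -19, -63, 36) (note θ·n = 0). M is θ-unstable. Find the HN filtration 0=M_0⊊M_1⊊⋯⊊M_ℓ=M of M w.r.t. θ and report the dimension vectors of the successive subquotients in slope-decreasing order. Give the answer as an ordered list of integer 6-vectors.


Interval decomposition of M: I[1,1]^2, I[1,6], I[4,4], I[4,5].
HN type (ℓ=4): μ^(1)=36; μ^(2)=-7/5; μ^(3)=-19; μ^(4)=-41

((2, 0, 0, 0, 0, 1); (1, 1, 1, 1, 1, 0); (0, 0, 0, 1, 0, 0); (0, 0, 0, 1, 1, 0))
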